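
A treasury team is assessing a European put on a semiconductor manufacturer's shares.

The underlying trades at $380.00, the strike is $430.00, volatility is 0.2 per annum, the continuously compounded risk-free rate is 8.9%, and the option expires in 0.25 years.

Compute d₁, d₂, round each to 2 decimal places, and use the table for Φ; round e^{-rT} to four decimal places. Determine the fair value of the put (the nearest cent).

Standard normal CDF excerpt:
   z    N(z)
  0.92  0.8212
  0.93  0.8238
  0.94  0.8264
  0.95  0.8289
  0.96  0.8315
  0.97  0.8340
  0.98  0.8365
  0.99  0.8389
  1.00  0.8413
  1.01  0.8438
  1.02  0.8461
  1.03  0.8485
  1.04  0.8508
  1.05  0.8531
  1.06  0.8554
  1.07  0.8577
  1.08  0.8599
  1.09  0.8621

σ√T = 0.2 × 0.5000 = 0.1000
d₁ = [ln(380/430) + (0.089 + ½·0.2²)·0.25] / (σ√T) = (-0.1236 + 0.0272) / 0.1000 = -0.9636 which rounds to -0.96
d₂ = -0.9636 − 0.1000 = -1.0636 which rounds to -1.06
exp(−rT) = exp(−0.089·0.25) = 0.9780
N(−d₂) = N(1.06) = 0.8554;  N(−d₁) = N(0.96) = 0.8315
P = 430·0.9780·0.8554 − 380·0.8315 = 359.7299 − 315.9700 = 43.7599

$43.76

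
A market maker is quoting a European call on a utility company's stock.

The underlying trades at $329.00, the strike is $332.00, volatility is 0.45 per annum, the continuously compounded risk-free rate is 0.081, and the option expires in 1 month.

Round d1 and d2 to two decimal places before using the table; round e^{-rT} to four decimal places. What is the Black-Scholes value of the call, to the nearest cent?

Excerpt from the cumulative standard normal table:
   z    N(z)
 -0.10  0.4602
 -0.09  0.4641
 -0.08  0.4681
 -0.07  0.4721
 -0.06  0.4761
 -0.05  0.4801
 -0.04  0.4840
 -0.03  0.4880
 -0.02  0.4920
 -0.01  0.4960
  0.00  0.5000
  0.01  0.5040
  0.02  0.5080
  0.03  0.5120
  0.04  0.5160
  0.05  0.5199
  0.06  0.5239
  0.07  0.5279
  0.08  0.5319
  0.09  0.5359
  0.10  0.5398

σ√T = 0.45·√0.08333 = 0.1299
d₁ = [ln(329/332) + (0.081 + 0.45²/2)·0.08333] / 0.1299 = [-0.0091 + 0.0152] / 0.1299 = 0.0470 ⇒ 0.05
d₂ = d₁ − σ√T = 0.0470 − 0.1299 = -0.0829 ⇒ -0.08
e^(−rT) = e^(−0.081·0.08333) = 0.9933
C = 329·N(0.05) − 332·0.9933·N(-0.08) = 329·0.5199 − 332·0.9933·0.4681 = 171.0471 − 154.3680 = 16.6791

$16.68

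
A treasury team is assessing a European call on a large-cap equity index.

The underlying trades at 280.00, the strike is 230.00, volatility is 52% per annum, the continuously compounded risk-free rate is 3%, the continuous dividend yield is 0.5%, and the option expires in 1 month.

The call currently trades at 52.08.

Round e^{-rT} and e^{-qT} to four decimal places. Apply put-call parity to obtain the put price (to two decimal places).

e^(−qT) = e^(−0.005·0.08333) = 0.9996;  e^(−rT) = e^(−0.03·0.08333) = 0.9975
Put-call parity: C − P = S·e^(−qT) − K·e^(−rT) = 280·0.9996 − 230·0.9975 = 279.8880 − 229.4250 = 50.4630
P = C − (C − P) = 52.08 − (50.4630) = 1.6170

1.62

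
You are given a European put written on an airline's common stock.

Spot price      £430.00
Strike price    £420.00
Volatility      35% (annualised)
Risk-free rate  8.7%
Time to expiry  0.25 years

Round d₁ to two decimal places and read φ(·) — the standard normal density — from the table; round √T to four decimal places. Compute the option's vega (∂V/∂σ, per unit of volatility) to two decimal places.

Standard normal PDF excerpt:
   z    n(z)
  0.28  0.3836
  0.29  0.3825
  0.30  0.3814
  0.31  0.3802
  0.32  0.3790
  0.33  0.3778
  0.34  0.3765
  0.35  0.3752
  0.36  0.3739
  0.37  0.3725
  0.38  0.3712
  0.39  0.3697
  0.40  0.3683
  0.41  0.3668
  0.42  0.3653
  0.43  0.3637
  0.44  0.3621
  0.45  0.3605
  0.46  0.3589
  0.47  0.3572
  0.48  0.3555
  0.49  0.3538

σ√T = 0.35 × 0.5000 = 0.1750
d₁ = [ln(430/420) + (0.087 + 0.35²/2)·0.25] / 0.1750 = [0.0235 + 0.0371] / 0.1750 = 0.3462 ≈ 0.35
√T = √0.25 = 0.5000
φ(d₁) = φ(0.35) = 0.3752
vega = S·φ(d₁)·√T = 430·0.3752·0.5000 = 80.6680

80.67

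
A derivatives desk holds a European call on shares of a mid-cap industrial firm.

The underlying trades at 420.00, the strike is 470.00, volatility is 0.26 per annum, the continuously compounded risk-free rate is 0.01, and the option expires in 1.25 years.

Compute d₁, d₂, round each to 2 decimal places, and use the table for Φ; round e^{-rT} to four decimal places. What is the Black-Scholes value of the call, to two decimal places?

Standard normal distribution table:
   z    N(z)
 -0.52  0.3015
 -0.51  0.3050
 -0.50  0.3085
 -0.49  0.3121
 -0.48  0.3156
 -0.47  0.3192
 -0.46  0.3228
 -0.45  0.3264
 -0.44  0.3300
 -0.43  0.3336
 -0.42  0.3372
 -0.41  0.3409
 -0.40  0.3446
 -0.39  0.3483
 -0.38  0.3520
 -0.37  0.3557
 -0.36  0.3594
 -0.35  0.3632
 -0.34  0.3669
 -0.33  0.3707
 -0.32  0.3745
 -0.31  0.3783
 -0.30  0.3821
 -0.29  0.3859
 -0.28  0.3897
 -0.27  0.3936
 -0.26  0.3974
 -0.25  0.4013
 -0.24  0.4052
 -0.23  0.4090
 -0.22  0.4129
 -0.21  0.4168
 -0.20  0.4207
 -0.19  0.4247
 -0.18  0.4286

σ√T = 0.26 × 1.1180 = 0.2907
d₁ = [ln(420/470) + (0.01 + ½·0.26²)·1.25] / (σ√T) = (-0.1125 + 0.0548) / 0.2907 = -0.1986 ≈ -0.20
d₂ = -0.1986 − 0.2907 = -0.4893 ≈ -0.49
e^(−rT) = e^(−0.01·1.25) = 0.9876
C = 420·N(-0.20) − 470·0.9876·N(-0.49) = 420·0.4207 − 470·0.9876·0.3121 = 176.6940 − 144.8681 = 31.8259

31.83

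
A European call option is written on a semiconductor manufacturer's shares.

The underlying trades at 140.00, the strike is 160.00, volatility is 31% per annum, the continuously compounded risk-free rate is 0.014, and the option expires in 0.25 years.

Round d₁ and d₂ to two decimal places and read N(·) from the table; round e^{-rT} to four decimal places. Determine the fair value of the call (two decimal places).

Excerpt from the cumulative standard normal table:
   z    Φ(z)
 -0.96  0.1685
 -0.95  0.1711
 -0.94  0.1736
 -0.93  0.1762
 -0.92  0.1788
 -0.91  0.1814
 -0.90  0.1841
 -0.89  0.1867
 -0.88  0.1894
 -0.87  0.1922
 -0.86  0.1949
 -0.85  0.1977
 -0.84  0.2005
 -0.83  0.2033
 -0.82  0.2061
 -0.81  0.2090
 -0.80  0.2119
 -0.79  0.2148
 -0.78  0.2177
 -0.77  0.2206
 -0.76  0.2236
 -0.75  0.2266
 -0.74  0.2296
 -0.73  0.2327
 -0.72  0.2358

σ√T = 0.31·√0.25 = 0.1550
d₁ = [ln(140/160) + (0.014 + ½·0.31²)·0.25] / (σ√T) = (-0.1335 + 0.0155) / 0.1550 = -0.7614 ≈ -0.76
d₂ = -0.7614 − 0.1550 = -0.9164 ≈ -0.92
e^(−rT) = e^(−0.014·0.25) = 0.9965
N(d₁) = N(-0.76) = 0.2236;  N(d₂) = N(-0.92) = 0.1788
C = 140·0.2236 − 160·0.9965·0.1788 = 31.3040 − 28.5079 = 2.7961

2.80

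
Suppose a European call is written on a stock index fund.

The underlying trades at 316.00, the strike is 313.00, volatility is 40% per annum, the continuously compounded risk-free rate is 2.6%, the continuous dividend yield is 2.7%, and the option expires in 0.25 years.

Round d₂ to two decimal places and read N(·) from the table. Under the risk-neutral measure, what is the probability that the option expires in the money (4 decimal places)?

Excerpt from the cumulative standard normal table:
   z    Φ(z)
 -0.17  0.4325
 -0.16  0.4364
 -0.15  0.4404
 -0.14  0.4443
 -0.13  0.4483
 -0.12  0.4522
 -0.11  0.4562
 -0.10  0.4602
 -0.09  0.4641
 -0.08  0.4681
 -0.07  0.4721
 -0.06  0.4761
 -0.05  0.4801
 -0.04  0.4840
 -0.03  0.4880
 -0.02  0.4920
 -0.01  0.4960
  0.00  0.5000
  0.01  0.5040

0.4801

σ√T = 0.4·√0.25 = 0.2000
d₁ = [ln(316/313) + (0.026 − 0.027 + ½·0.4²)·0.25] / (σ√T) = (0.0095 + 0.0198) / 0.2000 = 0.1464 ⇒ 0.15
d₂ = 0.1464 − 0.2000 = -0.0536 ⇒ -0.05
Risk-neutral Pr[S_T > K] = N(d₂) = N(-0.05) = 0.4801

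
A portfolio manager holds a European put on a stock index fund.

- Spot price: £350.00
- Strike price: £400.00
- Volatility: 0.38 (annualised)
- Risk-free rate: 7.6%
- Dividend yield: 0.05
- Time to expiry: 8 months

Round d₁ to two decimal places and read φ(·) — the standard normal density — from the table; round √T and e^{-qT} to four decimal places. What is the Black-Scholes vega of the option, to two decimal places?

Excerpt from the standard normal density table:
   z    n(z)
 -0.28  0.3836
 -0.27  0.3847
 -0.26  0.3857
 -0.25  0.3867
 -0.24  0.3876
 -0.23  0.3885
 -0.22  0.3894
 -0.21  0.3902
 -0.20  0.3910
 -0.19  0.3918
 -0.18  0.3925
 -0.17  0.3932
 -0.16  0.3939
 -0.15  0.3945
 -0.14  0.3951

T = 0.6667;  σ√T = 0.3103
d₁ = [ln(350/400) + (0.076 − 0.05 + 0.38²/2)·0.6667] / 0.3103 = [-0.1335 + 0.0655] / 0.3103 = -0.2194 which rounds to -0.22
√T = √0.6667 = 0.8165
φ(d₁) = φ(-0.22) = 0.3894
exp(−qT) = exp(−0.05·0.6667) = 0.9672
vega = S·exp(−qT)·φ(d₁)·√T = 350·0.9672·0.3894·0.8165 = 107.6308
(Call and put vega coincide under Black-Scholes.)

107.63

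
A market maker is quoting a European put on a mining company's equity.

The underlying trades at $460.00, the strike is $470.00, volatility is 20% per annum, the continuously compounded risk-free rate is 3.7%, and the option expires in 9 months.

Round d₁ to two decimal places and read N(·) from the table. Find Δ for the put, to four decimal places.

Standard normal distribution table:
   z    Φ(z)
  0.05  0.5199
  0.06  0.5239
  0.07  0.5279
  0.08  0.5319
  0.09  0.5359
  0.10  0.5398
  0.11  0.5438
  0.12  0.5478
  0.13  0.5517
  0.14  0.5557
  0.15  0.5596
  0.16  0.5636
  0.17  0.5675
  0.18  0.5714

σ√T = 0.2·√0.75 = 0.1732
d₁ = [ln(460/470) + (0.037 + 0.2²/2)·0.75] / 0.1732 = [-0.0215 + 0.0428] / 0.1732 = 0.1227 ≈ 0.12
N(d₁) = N(0.12) = 0.5478
Δ_put = N(d₁) − 1 = 0.5478 − 1 = -0.4522

-0.4522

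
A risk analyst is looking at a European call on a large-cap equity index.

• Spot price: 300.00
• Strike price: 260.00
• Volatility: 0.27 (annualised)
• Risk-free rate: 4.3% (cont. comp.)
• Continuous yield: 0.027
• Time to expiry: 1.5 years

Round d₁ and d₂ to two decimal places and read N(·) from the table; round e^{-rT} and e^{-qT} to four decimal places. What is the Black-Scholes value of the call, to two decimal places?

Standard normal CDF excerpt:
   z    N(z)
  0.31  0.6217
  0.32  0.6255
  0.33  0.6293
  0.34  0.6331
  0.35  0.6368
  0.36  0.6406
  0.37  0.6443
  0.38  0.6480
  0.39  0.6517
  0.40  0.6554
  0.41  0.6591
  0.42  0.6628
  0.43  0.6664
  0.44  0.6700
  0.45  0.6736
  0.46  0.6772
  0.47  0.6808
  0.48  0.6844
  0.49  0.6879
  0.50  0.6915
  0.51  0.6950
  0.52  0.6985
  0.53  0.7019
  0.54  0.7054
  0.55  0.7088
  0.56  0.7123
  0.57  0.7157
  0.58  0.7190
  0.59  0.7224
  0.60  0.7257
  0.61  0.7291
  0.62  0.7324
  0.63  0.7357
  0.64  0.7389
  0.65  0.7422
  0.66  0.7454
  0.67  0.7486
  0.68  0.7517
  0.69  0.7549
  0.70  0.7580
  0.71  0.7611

61.35

σ√T = 0.27 × 1.2247 = 0.3307
d₁ = [ln(300/260) + (0.043 − 0.027 + ½·0.27²)·1.5] / (σ√T) = (0.1431 + 0.0787) / 0.3307 = 0.6707 → 0.67
d₂ = 0.6707 − 0.3307 = 0.3400 → 0.34
exp(−qT) = exp(−0.027·1.5) = 0.9603;  exp(−rT) = exp(−0.043·1.5) = 0.9375
N(d₁) = N(0.67) = 0.7486;  N(d₂) = N(0.34) = 0.6331
C = 300·0.9603·0.7486 − 260·0.9375·0.6331 = 215.6642 − 154.3181 = 61.3460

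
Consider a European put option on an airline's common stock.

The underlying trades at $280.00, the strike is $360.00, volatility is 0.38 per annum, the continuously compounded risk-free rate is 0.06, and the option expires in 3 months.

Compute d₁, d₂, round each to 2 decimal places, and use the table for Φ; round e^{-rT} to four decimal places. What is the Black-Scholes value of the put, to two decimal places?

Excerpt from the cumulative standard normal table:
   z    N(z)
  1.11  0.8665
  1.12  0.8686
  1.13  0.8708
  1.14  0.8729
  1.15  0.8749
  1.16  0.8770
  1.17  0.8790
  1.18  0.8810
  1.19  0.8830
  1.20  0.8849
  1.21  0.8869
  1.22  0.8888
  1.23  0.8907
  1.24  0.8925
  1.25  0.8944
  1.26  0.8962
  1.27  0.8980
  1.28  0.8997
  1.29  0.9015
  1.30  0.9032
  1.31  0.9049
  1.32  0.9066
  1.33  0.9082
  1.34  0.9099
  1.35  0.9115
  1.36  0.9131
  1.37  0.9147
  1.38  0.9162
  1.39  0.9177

T = 0.25;  σ√T = 0.1900
d₁ = [ln(280/360) + (0.06 + ½·0.38²)·0.25] / (σ√T) = (-0.2513 + 0.0330) / 0.1900 = -1.1488 which rounds to -1.15
d₂ = -1.1488 − 0.1900 = -1.3388 which rounds to -1.34
exp(−rT) = exp(−0.06·0.25) = 0.9851
P = 360·0.9851·N(1.34) − 280·N(1.15) = 360·0.9851·0.9099 − 280·0.8749 = 322.6833 − 244.9720 = 77.7113

$77.71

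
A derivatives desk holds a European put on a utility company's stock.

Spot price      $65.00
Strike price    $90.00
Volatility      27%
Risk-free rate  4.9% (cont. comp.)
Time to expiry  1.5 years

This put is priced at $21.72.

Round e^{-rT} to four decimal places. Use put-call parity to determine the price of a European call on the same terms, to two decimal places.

$3.10

e^(−rT) = e^(−0.049·1.5) = 0.9291
Put-call parity: C − P = S − K·e^(−rT) = 65 − 90·0.9291 = 65 − 83.6190 = -18.6190
C = P + (C − P) = 21.72 + (-18.6190) = 3.1010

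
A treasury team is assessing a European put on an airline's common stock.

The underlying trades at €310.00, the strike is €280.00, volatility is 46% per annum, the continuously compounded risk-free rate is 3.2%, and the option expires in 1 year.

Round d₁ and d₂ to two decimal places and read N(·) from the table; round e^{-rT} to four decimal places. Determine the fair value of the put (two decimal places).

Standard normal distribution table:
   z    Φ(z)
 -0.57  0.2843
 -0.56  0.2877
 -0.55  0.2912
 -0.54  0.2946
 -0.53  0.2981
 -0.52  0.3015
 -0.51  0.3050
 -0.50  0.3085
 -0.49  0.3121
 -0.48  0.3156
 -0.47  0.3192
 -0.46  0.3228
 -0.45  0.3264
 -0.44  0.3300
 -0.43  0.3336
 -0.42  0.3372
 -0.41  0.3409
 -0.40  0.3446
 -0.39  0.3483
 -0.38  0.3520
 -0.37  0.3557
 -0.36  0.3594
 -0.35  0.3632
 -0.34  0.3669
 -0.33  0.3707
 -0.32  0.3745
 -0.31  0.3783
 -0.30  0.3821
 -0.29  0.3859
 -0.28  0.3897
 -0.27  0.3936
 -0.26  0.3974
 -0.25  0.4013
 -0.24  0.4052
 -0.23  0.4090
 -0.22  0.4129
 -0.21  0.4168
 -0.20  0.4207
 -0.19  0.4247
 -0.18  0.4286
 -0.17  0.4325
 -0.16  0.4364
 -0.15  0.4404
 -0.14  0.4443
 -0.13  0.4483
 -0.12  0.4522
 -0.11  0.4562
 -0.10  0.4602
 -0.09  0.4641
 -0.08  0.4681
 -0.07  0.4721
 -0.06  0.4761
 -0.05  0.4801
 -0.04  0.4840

T = 1;  σ√T = 0.4600
d₁ = [ln(310/280) + (0.032 + 0.46²/2)·1] / 0.4600 = [0.1018 + 0.1378] / 0.4600 = 0.5208 ⇒ 0.52
d₂ = d₁ − σ√T = 0.5208 − 0.4600 = 0.0608 ⇒ 0.06
exp(−rT) = exp(−0.032·1) = 0.9685
N(−d₂) = N(-0.06) = 0.4761;  N(−d₁) = N(-0.52) = 0.3015
P = 280·0.9685·0.4761 − 310·0.3015 = 129.1088 − 93.4650 = 35.6438

€35.64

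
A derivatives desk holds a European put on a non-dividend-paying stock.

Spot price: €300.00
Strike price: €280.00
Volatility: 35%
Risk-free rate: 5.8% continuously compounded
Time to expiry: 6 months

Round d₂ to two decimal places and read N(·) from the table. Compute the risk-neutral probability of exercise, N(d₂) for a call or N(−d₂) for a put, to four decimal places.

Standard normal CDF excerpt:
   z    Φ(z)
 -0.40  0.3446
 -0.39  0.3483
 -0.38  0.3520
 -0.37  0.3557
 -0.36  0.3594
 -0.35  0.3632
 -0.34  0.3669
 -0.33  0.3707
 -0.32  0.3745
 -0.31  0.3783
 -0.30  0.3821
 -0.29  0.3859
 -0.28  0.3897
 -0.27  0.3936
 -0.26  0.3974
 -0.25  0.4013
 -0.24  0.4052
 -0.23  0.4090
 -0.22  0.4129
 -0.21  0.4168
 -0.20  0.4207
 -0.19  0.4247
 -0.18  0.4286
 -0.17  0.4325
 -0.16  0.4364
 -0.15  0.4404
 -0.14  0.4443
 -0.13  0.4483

0.3936

σ√T = 0.35 × 0.7071 = 0.2475
d₁ = [ln(300/280) + (0.058 + 0.35²/2)·0.5] / 0.2475 = [0.0690 + 0.0596] / 0.2475 = 0.5197 which rounds to 0.52
d₂ = d₁ − σ√T = 0.5197 − 0.2475 = 0.2722 which rounds to 0.27
Risk-neutral Pr[S_T < K] = N(−d₂) = N(-0.27) = 0.3936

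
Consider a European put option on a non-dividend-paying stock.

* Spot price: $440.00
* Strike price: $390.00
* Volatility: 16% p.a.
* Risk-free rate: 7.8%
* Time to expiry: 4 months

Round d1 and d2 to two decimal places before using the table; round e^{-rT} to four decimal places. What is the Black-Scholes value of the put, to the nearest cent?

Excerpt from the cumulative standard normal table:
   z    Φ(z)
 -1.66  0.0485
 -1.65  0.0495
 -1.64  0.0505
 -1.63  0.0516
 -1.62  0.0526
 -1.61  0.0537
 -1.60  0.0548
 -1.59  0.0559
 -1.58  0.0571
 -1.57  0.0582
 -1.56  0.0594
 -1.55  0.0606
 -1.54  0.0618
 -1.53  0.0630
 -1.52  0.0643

$0.78

σ√T = 0.16 × 0.5774 = 0.0924
d₁ = [ln(440/390) + (0.078 + ½·0.16²)·0.3333] / (σ√T) = (0.1206 + 0.0303) / 0.0924 = 1.6335 which rounds to 1.63
d₂ = 1.6335 − 0.0924 = 1.5411 which rounds to 1.54
e^(−rT) = e^(−0.078·0.3333) = 0.9743
N(−d₂) = N(-1.54) = 0.0618;  N(−d₁) = N(-1.63) = 0.0516
P = 390·0.9743·0.0618 − 440·0.0516 = 23.4826 − 22.7040 = 0.7786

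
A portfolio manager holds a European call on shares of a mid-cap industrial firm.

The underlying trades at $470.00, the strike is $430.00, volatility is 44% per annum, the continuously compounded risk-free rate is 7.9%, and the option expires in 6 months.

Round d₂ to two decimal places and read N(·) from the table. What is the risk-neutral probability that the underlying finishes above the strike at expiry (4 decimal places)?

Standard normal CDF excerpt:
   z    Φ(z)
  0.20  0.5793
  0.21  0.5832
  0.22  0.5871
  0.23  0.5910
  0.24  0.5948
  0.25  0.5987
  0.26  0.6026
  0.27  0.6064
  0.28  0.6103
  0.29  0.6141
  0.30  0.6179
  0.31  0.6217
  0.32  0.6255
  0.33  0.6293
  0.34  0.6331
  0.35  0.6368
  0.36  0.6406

σ√T = 0.44·√0.5 = 0.3111
d₁ = [ln(470/430) + (0.079 + 0.44²/2)·0.5] / 0.3111 = [0.0889 + 0.0879] / 0.3111 = 0.5684 → 0.57
d₂ = d₁ − σ√T = 0.5684 − 0.3111 = 0.2573 → 0.26
Pr(exercise) under Q = N(d₂) = 0.6026

0.6026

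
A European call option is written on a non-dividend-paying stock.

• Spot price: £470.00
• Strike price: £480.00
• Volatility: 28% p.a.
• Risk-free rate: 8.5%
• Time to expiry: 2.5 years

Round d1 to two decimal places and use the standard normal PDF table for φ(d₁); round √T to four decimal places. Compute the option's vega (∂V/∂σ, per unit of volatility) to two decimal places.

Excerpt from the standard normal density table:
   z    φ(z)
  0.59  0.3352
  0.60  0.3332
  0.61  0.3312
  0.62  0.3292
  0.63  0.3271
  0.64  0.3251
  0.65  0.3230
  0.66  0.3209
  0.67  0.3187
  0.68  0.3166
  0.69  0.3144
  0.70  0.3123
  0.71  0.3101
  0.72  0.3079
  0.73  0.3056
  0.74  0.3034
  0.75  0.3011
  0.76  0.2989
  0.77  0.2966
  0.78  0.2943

σ√T = 0.28 × 1.5811 = 0.4427
d₁ = [ln(470/480) + (0.085 + ½·0.28²)·2.5] / (σ√T) = (-0.0211 + 0.3105) / 0.4427 = 0.6538 which rounds to 0.65
√T = √2.5 = 1.5811
φ(d₁) = φ(0.65) = 0.3230
vega = S·φ(d₁)·√T = 470·0.3230·1.5811 = 240.0268

240.03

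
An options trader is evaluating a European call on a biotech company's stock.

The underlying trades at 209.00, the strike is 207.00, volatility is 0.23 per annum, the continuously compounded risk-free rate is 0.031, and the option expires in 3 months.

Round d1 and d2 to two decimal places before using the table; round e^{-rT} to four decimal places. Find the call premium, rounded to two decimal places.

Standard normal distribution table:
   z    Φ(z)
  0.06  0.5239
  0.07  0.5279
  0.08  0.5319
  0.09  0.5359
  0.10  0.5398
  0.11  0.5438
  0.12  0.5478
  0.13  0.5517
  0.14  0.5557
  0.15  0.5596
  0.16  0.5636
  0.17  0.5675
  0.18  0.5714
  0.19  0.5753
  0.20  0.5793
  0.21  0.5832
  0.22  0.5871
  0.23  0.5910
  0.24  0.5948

T = 0.25;  σ√T = 0.1150
d₁ = [ln(209/207) + (0.031 + ½·0.23²)·0.25] / (σ√T) = (0.0096 + 0.0144) / 0.1150 = 0.2085 → 0.21
d₂ = 0.2085 − 0.1150 = 0.0935 → 0.09
e^(−rT) = e^(−0.031·0.25) = 0.9923
N(d₁) = N(0.21) = 0.5832;  N(d₂) = N(0.09) = 0.5359
C = 209·0.5832 − 207·0.9923·0.5359 = 121.8888 − 110.0771 = 11.8117

11.81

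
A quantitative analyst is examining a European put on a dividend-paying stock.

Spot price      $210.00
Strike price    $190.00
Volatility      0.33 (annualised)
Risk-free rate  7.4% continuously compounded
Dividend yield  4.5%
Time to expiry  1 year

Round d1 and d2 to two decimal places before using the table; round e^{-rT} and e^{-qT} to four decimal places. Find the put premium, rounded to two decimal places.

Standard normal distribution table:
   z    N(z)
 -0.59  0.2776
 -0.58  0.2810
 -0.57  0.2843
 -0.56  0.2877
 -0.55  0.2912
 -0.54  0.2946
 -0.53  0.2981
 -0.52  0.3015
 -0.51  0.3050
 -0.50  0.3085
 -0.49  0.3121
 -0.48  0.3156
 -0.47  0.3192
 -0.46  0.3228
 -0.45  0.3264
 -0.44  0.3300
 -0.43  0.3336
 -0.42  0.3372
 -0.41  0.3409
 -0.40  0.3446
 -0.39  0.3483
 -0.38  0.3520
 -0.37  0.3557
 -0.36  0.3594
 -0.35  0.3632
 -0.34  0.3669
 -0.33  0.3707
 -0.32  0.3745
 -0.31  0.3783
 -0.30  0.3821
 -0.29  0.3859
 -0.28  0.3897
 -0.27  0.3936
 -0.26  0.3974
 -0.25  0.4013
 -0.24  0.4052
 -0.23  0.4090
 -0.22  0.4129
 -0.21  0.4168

$14.41

σ√T = 0.33 × 1.0000 = 0.3300
ln(S/K) + (r − q + σ²/2)T = ln(210/190) + (0.074 − 0.045 + 0.33²/2)·1 = 0.1001 + 0.0834 = 0.1835
d₁ = 0.1835 / 0.3300 = 0.5562 which rounds to 0.56
d₂ = d₁ − σ√T = 0.5562 − 0.3300 = 0.2262 which rounds to 0.23
e^(−qT) = e^(−0.045·1) = 0.9560;  e^(−rT) = e^(−0.074·1) = 0.9287
N(−d₂) = N(-0.23) = 0.4090;  N(−d₁) = N(-0.56) = 0.2877
P = 190·0.9287·0.4090 − 210·0.9560·0.2877 = 72.1693 − 57.7587 = 14.4106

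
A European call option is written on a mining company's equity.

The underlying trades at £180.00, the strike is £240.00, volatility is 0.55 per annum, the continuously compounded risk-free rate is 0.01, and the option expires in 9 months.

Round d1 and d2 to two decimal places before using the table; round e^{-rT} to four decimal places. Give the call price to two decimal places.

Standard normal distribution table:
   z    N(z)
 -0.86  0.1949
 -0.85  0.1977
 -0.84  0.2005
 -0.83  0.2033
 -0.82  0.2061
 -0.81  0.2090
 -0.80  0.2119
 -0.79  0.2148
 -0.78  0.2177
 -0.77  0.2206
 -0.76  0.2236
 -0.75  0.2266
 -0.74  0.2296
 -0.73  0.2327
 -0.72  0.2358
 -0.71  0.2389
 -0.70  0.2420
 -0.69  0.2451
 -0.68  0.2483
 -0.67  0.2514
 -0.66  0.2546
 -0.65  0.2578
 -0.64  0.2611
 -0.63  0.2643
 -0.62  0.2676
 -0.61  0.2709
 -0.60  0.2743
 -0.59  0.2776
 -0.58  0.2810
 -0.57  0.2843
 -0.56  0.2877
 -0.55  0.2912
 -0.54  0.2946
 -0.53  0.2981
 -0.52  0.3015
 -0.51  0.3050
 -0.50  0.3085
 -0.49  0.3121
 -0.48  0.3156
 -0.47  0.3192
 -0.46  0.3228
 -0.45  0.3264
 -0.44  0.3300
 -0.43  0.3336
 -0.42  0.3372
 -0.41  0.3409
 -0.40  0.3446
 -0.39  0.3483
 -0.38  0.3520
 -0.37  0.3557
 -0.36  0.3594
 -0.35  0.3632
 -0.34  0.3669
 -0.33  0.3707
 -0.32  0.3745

£16.95

σ√T = 0.55·√0.75 = 0.4763
d₁ = [ln(180/240) + (0.01 + ½·0.55²)·0.75] / (σ√T) = (-0.2877 + 0.1209) / 0.4763 = -0.3501 → -0.35
d₂ = -0.3501 − 0.4763 = -0.8264 → -0.83
e^(−rT) = e^(−0.01·0.75) = 0.9925
C = 180·N(-0.35) − 240·0.9925·N(-0.83) = 180·0.3632 − 240·0.9925·0.2033 = 65.3760 − 48.4261 = 16.9499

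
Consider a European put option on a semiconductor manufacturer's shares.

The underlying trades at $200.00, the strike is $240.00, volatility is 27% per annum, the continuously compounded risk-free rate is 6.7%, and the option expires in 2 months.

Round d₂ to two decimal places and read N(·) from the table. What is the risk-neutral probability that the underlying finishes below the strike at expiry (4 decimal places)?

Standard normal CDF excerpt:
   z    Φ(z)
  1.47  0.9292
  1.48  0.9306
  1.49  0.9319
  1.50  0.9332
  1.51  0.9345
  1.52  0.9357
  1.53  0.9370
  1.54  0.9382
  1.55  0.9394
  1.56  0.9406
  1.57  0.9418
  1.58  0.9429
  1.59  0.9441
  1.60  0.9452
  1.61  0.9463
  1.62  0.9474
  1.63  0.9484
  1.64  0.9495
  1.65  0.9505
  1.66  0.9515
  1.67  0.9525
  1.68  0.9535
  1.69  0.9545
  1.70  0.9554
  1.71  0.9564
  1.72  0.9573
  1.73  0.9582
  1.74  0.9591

T = 0.1667;  σ√T = 0.1102
ln(S/K) + (r + σ²/2)T = ln(200/240) + (0.067 + 0.27²/2)·0.1667 = -0.1823 + 0.0172 = -0.1651
d₁ = -0.1651 / 0.1102 = -1.4976 → -1.50
d₂ = d₁ − σ√T = -1.4976 − 0.1102 = -1.6079 → -1.61
Pr(exercise) under Q = N(−d₂) = N(1.61) = 0.9463

0.9463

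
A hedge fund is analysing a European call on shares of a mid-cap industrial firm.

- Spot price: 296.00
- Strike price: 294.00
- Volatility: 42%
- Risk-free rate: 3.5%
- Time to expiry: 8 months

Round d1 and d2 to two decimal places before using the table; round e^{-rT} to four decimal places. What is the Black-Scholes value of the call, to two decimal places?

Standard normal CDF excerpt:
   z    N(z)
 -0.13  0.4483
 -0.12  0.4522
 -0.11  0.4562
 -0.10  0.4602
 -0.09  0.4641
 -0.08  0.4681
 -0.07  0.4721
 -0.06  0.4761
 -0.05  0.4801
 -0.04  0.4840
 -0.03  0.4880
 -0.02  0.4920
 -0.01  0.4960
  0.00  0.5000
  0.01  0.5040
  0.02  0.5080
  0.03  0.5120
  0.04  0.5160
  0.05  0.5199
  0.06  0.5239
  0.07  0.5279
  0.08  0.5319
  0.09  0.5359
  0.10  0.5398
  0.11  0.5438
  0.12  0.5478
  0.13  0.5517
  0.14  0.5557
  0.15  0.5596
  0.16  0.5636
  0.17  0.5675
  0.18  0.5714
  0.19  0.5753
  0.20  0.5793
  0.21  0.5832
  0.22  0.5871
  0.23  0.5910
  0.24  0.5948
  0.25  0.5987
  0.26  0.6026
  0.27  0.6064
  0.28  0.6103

43.93

T = 0.6667;  σ√T = 0.3429
d₁ = [ln(296/294) + (0.035 + 0.42²/2)·0.6667] / 0.3429 = [0.0068 + 0.0821] / 0.3429 = 0.2593 → 0.26
d₂ = d₁ − σ√T = 0.2593 − 0.3429 = -0.0837 → -0.08
e^(−rT) = e^(−0.035·0.6667) = 0.9769
N(d₁) = N(0.26) = 0.6026;  N(d₂) = N(-0.08) = 0.4681
C = 296·0.6026 − 294·0.9769·0.4681 = 178.3696 − 134.4423 = 43.9273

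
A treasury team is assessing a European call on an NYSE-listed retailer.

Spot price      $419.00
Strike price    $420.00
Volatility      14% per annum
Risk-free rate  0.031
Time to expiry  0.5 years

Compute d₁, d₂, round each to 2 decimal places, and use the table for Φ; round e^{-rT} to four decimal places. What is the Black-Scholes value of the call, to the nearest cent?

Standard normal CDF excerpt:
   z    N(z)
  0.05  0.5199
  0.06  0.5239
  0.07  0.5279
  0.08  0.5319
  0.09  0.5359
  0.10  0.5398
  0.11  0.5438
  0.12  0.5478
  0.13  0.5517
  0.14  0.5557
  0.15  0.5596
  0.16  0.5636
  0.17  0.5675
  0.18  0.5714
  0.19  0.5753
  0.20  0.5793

$19.46

σ√T = 0.14·√0.5 = 0.0990
d₁ = [ln(419/420) + (0.031 + 0.14²/2)·0.5] / 0.0990 = [-0.0024 + 0.0204] / 0.0990 = 0.1820 ≈ 0.18
d₂ = d₁ − σ√T = 0.1820 − 0.0990 = 0.0830 ≈ 0.08
e^(−rT) = e^(−0.031·0.5) = 0.9846
C = 419·N(0.18) − 420·0.9846·N(0.08) = 419·0.5714 − 420·0.9846·0.5319 = 239.4166 − 219.9577 = 19.4589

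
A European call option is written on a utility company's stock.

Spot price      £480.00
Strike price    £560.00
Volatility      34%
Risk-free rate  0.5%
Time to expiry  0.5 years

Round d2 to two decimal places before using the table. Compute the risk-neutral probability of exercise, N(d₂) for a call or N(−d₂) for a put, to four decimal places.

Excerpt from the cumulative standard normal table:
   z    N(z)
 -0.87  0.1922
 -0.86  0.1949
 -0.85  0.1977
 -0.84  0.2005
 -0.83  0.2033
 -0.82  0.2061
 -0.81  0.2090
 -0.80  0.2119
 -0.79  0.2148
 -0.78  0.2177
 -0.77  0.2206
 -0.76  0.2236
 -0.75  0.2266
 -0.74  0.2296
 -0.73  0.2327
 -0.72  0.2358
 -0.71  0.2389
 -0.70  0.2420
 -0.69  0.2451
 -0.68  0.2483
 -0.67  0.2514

σ√T = 0.34 × 0.7071 = 0.2404
ln(S/K) + (r + σ²/2)T = ln(480/560) + (0.005 + 0.34²/2)·0.5 = -0.1542 + 0.0314 = -0.1228
d₁ = -0.1228 / 0.2404 = -0.5106 which rounds to -0.51
d₂ = d₁ − σ√T = -0.5106 − 0.2404 = -0.7510 which rounds to -0.75
Pr(exercise) under Q = N(d₂) = 0.2266

0.2266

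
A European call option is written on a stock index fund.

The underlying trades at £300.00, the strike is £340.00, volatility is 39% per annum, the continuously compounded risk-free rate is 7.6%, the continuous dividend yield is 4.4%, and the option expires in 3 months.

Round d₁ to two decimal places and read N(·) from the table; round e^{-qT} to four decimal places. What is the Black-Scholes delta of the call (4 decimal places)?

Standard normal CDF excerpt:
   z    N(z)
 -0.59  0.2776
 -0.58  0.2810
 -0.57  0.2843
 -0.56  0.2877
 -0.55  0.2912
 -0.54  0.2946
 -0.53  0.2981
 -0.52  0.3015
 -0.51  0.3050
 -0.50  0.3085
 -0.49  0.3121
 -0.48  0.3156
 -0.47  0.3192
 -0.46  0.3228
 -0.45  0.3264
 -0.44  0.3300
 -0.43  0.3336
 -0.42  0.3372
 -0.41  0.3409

T = 0.25;  σ√T = 0.1950
d₁ = [ln(300/340) + (0.076 − 0.044 + 0.39²/2)·0.25] / 0.1950 = [-0.1252 + 0.0270] / 0.1950 = -0.5033 ≈ -0.50
N(d₁) = N(-0.50) = 0.3085
Δ_call = e^(−qT)·N(d₁) = 0.9891·0.3085 = 0.3051

0.3051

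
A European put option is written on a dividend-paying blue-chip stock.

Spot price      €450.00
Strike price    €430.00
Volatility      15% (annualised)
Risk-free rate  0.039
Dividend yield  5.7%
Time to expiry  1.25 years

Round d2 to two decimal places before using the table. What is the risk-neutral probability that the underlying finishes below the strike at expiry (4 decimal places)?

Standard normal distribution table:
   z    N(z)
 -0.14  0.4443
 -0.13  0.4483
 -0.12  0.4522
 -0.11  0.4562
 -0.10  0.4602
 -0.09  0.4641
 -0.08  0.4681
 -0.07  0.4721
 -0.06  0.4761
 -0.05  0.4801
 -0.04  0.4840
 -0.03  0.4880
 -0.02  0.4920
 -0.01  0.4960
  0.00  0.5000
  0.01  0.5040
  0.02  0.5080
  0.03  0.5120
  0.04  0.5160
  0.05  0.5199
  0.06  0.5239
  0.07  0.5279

0.4801

σ√T = 0.15·√1.25 = 0.1677
ln(S/K) + (r − q + σ²/2)T = ln(450/430) + (0.039 − 0.057 + 0.15²/2)·1.25 = 0.0455 − 0.0084 = 0.0370
d₁ = 0.0370 / 0.1677 = 0.2208 which rounds to 0.22
d₂ = d₁ − σ√T = 0.2208 − 0.1677 = 0.0531 which rounds to 0.05
Risk-neutral Pr[S_T < K] = N(−d₂) = N(-0.05) = 0.4801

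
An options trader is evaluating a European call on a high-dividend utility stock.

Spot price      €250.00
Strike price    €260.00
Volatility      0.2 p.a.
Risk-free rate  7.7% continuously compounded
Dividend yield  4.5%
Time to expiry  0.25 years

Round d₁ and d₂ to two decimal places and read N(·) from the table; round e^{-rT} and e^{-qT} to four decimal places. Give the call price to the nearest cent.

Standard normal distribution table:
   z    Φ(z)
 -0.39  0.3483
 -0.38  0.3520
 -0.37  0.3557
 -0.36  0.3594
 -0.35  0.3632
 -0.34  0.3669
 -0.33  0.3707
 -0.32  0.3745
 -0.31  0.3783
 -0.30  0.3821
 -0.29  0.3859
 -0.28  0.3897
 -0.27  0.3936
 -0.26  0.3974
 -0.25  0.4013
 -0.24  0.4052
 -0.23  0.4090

€6.58

σ√T = 0.2·√0.25 = 0.1000
d₁ = [ln(250/260) + (0.077 − 0.045 + ½·0.2²)·0.25] / (σ√T) = (-0.0392 + 0.0130) / 0.1000 = -0.2622 which rounds to -0.26
d₂ = -0.2622 − 0.1000 = -0.3622 which rounds to -0.36
e^(−qT) = e^(−0.045·0.25) = 0.9888;  e^(−rT) = e^(−0.077·0.25) = 0.9809
N(d₁) = N(-0.26) = 0.3974;  N(d₂) = N(-0.36) = 0.3594
C = 250·0.9888·0.3974 − 260·0.9809·0.3594 = 98.2373 − 91.6592 = 6.5781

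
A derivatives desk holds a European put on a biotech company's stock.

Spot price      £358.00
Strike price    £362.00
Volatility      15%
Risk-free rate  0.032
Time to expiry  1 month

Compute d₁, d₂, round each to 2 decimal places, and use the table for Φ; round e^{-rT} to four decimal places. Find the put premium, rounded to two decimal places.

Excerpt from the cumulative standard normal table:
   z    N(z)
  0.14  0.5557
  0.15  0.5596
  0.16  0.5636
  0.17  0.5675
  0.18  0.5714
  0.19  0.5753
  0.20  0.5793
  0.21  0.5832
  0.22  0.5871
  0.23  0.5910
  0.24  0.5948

T = 0.08333;  σ√T = 0.0433
d₁ = [ln(358/362) + (0.032 + ½·0.15²)·0.08333] / (σ√T) = (-0.0111 + 0.0036) / 0.0433 = -0.1734 which rounds to -0.17
d₂ = -0.1734 − 0.0433 = -0.2167 which rounds to -0.22
e^(−rT) = e^(−0.032·0.08333) = 0.9973
N(−d₂) = N(0.22) = 0.5871;  N(−d₁) = N(0.17) = 0.5675
P = 362·0.9973·0.5871 − 358·0.5675 = 211.9564 − 203.1650 = 8.7914

£8.79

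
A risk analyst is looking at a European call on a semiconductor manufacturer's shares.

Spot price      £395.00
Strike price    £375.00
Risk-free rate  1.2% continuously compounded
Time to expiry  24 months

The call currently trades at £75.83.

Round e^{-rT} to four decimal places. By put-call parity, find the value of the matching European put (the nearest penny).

£46.94

exp(−rT) = exp(−0.012·2) = 0.9763
Put-call parity: C − P = S − K·e^(−rT) = 395 − 375·0.9763 = 395 − 366.1125 = 28.8875
P = C − (C − P) = 75.83 − (28.8875) = 46.9425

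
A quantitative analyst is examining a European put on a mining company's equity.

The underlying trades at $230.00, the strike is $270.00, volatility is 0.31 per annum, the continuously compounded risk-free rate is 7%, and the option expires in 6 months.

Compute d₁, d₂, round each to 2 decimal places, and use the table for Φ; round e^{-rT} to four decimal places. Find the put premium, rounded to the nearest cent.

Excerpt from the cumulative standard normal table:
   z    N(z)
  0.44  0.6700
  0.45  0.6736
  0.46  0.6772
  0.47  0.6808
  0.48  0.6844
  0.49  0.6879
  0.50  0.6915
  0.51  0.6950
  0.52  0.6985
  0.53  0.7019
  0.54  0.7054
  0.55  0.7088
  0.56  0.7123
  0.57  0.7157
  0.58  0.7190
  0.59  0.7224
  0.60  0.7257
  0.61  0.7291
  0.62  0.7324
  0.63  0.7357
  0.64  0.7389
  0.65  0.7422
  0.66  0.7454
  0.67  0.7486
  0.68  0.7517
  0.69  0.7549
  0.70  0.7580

$40.22

σ√T = 0.31·√0.5 = 0.2192
d₁ = [ln(230/270) + (0.07 + ½·0.31²)·0.5] / (σ√T) = (-0.1603 + 0.0590) / 0.2192 = -0.4622 ≈ -0.46
d₂ = -0.4622 − 0.2192 = -0.6814 ≈ -0.68
exp(−rT) = exp(−0.07·0.5) = 0.9656
N(−d₂) = N(0.68) = 0.7517;  N(−d₁) = N(0.46) = 0.6772
P = 270·0.9656·0.7517 − 230·0.6772 = 195.9772 − 155.7560 = 40.2212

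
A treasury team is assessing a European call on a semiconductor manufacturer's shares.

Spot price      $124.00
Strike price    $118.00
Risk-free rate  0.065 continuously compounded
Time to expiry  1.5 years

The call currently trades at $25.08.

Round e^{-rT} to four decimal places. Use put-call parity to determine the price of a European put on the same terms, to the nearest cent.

e^(−rT) = e^(−0.065·1.5) = 0.9071
Put-call parity: C − P = S − K·e^(−rT) = 124 − 118·0.9071 = 124 − 107.0378 = 16.9622
P = C − (C − P) = 25.08 − (16.9622) = 8.1178

$8.12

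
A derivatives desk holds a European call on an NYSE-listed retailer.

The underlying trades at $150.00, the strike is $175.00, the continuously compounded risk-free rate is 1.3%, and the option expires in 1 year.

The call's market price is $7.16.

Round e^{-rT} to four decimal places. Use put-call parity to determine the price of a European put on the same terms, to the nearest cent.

$29.90

exp(−rT) = exp(−0.013·1) = 0.9871
Put-call parity: C − P = S − K·e^(−rT) = 150 − 175·0.9871 = 150 − 172.7425 = -22.7425
P = C − (C − P) = 7.16 − (-22.7425) = 29.9025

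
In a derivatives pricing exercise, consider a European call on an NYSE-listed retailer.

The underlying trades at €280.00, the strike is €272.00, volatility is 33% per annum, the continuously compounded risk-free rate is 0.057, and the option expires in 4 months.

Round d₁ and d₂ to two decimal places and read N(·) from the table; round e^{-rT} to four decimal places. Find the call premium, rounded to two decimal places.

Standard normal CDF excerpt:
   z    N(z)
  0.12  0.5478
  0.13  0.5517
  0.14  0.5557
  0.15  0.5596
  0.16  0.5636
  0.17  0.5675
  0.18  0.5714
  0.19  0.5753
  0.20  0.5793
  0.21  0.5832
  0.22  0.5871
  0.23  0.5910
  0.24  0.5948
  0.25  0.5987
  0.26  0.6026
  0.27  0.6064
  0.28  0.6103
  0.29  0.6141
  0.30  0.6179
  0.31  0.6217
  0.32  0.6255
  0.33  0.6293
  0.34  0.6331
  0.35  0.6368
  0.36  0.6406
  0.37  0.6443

€27.89

σ√T = 0.33 × 0.5774 = 0.1905
ln(S/K) + (r + σ²/2)T = ln(280/272) + (0.057 + 0.33²/2)·0.3333 = 0.0290 + 0.0372 = 0.0661
d₁ = 0.0661 / 0.1905 = 0.3471 ⇒ 0.35
d₂ = d₁ − σ√T = 0.3471 − 0.1905 = 0.1566 ⇒ 0.16
e^(−rT) = e^(−0.057·0.3333) = 0.9812
N(d₁) = N(0.35) = 0.6368;  N(d₂) = N(0.16) = 0.5636
C = 280·0.6368 − 272·0.9812·0.5636 = 178.3040 − 150.4172 = 27.8868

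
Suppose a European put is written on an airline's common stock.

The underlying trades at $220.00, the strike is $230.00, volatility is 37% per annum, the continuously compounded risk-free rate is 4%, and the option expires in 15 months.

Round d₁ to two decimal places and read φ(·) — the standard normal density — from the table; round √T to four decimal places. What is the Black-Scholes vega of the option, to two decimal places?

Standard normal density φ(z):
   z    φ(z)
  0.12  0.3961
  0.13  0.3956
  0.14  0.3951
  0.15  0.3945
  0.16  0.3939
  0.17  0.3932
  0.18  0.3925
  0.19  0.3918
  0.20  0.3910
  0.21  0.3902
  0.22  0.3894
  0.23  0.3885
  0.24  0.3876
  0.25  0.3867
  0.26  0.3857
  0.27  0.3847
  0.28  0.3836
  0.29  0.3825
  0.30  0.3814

σ√T = 0.37·√1.25 = 0.4137
d₁ = [ln(220/230) + (0.04 + ½·0.37²)·1.25] / (σ√T) = (-0.0445 + 0.1356) / 0.4137 = 0.2202 which rounds to 0.22
√T = √1.25 = 1.1180
φ(d₁) = φ(0.22) = 0.3894
vega = S·φ(d₁)·√T = 220·0.3894·1.1180 = 95.7768

95.78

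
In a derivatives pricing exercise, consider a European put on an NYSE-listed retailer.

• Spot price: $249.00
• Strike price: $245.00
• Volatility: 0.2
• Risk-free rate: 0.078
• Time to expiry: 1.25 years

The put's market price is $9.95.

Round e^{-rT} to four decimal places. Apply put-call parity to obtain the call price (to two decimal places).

$36.71

e^(−rT) = e^(−0.078·1.25) = 0.9071
Put-call parity: C − P = S − K·e^(−rT) = 249 − 245·0.9071 = 249 − 222.2395 = 26.7605
C = P + (C − P) = 9.95 + (26.7605) = 36.7105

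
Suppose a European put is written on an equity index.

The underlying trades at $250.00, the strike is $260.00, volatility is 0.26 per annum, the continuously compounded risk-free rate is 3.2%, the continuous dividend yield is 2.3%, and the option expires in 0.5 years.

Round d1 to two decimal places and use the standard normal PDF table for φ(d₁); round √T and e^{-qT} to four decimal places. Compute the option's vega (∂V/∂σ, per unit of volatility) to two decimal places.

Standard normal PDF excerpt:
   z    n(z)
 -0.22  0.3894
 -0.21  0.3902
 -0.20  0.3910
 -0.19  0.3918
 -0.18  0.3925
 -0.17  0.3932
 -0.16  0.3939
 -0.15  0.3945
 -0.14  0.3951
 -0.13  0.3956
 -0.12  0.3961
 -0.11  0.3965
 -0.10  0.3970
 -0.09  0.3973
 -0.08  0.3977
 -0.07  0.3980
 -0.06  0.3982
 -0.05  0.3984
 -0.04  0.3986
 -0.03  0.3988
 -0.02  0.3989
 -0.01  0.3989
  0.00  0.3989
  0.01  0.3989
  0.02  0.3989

σ√T = 0.26·√0.5 = 0.1838
ln(S/K) + (r − q + σ²/2)T = ln(250/260) + (0.032 − 0.023 + 0.26²/2)·0.5 = -0.0392 + 0.0214 = -0.0178
d₁ = -0.0178 / 0.1838 = -0.0969 which rounds to -0.10
√T = √0.5 = 0.7071
φ(d₁) = φ(-0.10) = 0.3970
e^(−qT) = e^(−0.023·0.5) = 0.9886
vega = S·e^(−qT)·φ(d₁)·√T = 250·0.9886·0.3970·0.7071 = 69.3796

69.38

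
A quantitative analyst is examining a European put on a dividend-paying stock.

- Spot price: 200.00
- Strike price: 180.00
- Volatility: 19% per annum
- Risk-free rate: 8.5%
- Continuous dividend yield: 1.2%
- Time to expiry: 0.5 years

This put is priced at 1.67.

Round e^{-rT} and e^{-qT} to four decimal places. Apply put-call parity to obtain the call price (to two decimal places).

exp(−qT) = exp(−0.012·0.5) = 0.9940;  exp(−rT) = exp(−0.085·0.5) = 0.9584
Put-call parity: C − P = S·e^(−qT) − K·e^(−rT) = 200·0.9940 − 180·0.9584 = 198.8000 − 172.5120 = 26.2880
C = P + (C − P) = 1.67 + (26.2880) = 27.9580

27.96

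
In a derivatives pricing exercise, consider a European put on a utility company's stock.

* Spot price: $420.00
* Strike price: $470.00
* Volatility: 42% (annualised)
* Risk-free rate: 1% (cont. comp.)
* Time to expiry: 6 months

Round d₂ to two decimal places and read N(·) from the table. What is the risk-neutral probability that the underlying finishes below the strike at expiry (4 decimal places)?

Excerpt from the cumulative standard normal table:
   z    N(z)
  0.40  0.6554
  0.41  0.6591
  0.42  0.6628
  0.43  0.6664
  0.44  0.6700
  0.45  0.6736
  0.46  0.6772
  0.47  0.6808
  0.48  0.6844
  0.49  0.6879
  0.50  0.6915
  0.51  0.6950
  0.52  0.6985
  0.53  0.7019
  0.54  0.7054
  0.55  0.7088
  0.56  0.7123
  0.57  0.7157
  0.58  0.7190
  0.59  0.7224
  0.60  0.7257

0.6950

T = 0.5;  σ√T = 0.2970
d₁ = [ln(420/470) + (0.01 + 0.42²/2)·0.5] / 0.2970 = [-0.1125 + 0.0491] / 0.2970 = -0.2134 ≈ -0.21
d₂ = d₁ − σ√T = -0.2134 − 0.2970 = -0.5104 ≈ -0.51
Risk-neutral Pr[S_T < K] = N(−d₂) = N(0.51) = 0.6950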